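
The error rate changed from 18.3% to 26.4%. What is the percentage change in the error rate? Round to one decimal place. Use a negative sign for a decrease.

The change is 26.4 − 18.3 = 8.1 percentage points.
Relative to the original 18.3%, that is 8.1 ÷ 18.3 ≈ 44.3%.

44.3%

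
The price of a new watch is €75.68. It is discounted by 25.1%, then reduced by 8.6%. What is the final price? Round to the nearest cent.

€51.81

Each change multiplies by a factor: 0.749 × 0.914 = 0.684586.
€75.68 × 0.684586 = €51.80946848 ≈ €51.81.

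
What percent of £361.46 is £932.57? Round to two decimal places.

258.00%

£932.57 ÷ £361.46 ≈ 258.00%.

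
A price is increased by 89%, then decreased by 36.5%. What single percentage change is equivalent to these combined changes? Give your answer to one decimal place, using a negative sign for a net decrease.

20.0%

The combined multiplier is 1.89 × 0.635 = 1.20015.
That corresponds to an increase of 20.0%.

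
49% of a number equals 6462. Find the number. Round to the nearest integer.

6462 ÷ 0.49 ≈ 13188.

13188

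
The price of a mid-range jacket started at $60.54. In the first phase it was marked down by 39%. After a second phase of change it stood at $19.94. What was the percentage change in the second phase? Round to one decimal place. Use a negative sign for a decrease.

After the first phase: $60.54 × 0.61 = $36.9294.
Second-phase multiplier: $19.94 ÷ $36.9294 ≈ 0.53995.
That is a change of -46.0%.

-46.0%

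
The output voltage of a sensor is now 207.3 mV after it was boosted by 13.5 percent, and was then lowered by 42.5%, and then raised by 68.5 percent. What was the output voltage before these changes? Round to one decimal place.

188.5 mV

Undoing the 68.5% increase: 207.3 ÷ 1.685 ≈ 123.026706.
Undoing the 42.5% decrease: 123.026706 ÷ 0.575 ≈ 213.959489.
Undoing the 13.5% increase: 213.959489 ÷ 1.135 ≈ 188.5 mV.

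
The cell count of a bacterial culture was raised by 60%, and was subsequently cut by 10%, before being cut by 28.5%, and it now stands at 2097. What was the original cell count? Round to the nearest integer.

2037

The overall multiplier applied was 1.6 × 0.9 × 0.715 = 1.0296.
So the original cell count was 2097 ÷ 1.0296 ≈ 2037.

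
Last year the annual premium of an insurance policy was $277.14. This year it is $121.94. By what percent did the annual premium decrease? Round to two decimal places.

Change: $121.94 − $277.14 = -$155.20.
Relative to the original: -$155.20 ÷ $277.14 ≈ -56.00%.
So the annual premium decreased by 56.00%.

56.00%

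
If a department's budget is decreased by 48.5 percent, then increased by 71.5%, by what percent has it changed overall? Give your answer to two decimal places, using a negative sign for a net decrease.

-11.68%

The combined multiplier is 0.515 × 1.715 = 0.883225.
That corresponds to a decrease of 11.68%.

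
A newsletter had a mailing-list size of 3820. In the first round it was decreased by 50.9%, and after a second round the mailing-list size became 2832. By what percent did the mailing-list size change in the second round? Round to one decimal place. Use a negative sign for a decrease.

51.0%

After the first round: 3820 × 0.491 = 1875.62.
Second-round multiplier: 2832 ÷ 1875.62 ≈ 1.5099.
That is a change of 51.0%.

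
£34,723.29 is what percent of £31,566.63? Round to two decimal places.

110.00%

£34,723.29 ÷ £31,566.63 ≈ 110.00%.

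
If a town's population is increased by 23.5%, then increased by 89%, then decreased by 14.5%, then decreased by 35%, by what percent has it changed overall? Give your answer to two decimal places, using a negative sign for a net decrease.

29.72%

The combined multiplier is 1.235 × 1.89 × 0.855 × 0.65 = 1.2972038625.
That corresponds to an increase of 29.72%.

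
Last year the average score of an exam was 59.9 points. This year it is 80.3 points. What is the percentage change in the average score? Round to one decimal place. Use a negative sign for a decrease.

Change: 80.3 − 59.9 = 20.4.
Relative to the original: 20.4 ÷ 59.9 ≈ 34.1%.

34.1%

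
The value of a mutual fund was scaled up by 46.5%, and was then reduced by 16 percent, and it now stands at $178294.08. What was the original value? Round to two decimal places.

$144883.86

The overall multiplier applied was 1.465 × 0.84 = 1.2306.
So the original value was $178294.08 ÷ 1.2306 ≈ $144883.86.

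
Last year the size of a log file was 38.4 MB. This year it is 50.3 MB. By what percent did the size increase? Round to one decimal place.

Change: 50.3 − 38.4 = 11.9.
Relative to the original: 11.9 ÷ 38.4 ≈ 31.0%.
So the size increased by 31.0%.

31.0%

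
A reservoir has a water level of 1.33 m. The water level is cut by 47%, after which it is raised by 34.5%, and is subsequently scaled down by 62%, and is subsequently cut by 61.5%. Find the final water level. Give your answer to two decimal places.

Each change multiplies by a factor: 0.53 × 1.345 × 0.38 × 0.385 = 0.104289955.
1.33 × 0.104289955 = 0.13870564015 ≈ 0.14.

0.14 m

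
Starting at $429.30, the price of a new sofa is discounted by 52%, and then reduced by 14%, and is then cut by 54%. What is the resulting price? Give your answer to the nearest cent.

$81.52

52% decrease: $429.30 × 0.48 = $206.064.
After the 14% decrease: $206.064 × 0.86 = $177.21504.
Apply the 54% decrease: $177.21504 × 0.46 = $81.5189184 ≈ $81.52.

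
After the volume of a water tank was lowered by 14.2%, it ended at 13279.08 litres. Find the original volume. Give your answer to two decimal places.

The overall multiplier applied was 0.858.
So the original volume was 13279.08 ÷ 0.858 ≈ 15476.78 litres.

15476.78 litres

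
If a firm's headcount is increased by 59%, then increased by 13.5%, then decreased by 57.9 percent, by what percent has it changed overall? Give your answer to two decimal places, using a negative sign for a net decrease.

-24.02%

The combined multiplier is 1.59 × 1.135 × 0.421 = 0.75975765.
That corresponds to a decrease of 24.02%.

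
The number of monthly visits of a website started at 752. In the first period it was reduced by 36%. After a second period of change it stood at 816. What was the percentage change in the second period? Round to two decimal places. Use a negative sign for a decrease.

69.55%

After the first period: 752 × 0.64 = 481.28.
Second-period multiplier: 816 ÷ 481.28 ≈ 1.695479.
That is a change of 69.55%.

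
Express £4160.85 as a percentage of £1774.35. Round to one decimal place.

£4160.85 ÷ £1774.35 ≈ 234.5%.

234.5%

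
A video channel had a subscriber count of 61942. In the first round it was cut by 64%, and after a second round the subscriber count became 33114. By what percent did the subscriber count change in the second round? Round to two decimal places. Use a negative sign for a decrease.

After the first round: 61942 × 0.36 = 22299.12.
Second-round multiplier: 33114 ÷ 22299.12 ≈ 1.484991.
That is a change of 48.50%.

48.50%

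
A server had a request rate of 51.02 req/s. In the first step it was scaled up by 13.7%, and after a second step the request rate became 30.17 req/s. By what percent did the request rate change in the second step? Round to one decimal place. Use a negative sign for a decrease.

-48.0%

After the first step: 51.02 × 1.137 = 58.00974.
Second-step multiplier: 30.17 ÷ 58.00974 ≈ 0.52009.
That is a change of -48.0%.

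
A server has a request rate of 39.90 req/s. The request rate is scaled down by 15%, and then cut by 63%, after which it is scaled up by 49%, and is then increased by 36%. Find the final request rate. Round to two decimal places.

25.43 req/s

Each change multiplies by a factor: 0.85 × 0.37 × 1.49 × 1.36 = 0.6373028.
39.90 × 0.6373028 = 25.42838172 ≈ 25.43.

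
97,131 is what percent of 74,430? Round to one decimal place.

97,131 ÷ 74,430 ≈ 130.5%.

130.5%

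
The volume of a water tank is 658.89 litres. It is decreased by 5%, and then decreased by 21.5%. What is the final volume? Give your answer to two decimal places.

491.37 litres

Each change multiplies by a factor: 0.95 × 0.785 = 0.74575.
658.89 × 0.74575 = 491.3672175 ≈ 491.37.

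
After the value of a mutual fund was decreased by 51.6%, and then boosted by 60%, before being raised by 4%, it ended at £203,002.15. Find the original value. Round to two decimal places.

£252,058.85

Undoing the 4% increase: £203,002.15 ÷ 1.04 = £195194.375.
Undoing the 60% increase: £195194.375 ÷ 1.6 = £121996.484375.
Undoing the 51.6% decrease: £121996.484375 ÷ 0.484 ≈ £252,058.85.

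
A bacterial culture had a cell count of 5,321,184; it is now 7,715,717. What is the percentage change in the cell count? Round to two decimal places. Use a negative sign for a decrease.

45.00%

Change: 7,715,717 − 5,321,184 = 2,394,533.
Relative to the original: 2,394,533 ÷ 5,321,184 ≈ 45.00%.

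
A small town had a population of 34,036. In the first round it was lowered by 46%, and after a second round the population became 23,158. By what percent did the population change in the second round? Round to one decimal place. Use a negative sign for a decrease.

After the first round: 34,036 × 0.54 = 18379.44.
Second-round multiplier: 23,158 ÷ 18379.44 ≈ 1.25999.
That is a change of 26.0%.

26.0%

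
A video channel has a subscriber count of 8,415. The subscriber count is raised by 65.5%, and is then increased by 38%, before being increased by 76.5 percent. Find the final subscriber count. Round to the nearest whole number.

Each change multiplies by a factor: 1.655 × 1.38 × 1.765 = 4.0310835.
8,415 × 4.0310835 = 33921.5676525 ≈ 33,922.

33,922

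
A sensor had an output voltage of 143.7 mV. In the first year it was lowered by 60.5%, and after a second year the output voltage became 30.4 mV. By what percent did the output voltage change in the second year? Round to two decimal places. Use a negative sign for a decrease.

-46.44%

After the first year: 143.7 × 0.395 = 56.7615.
Second-year multiplier: 30.4 ÷ 56.7615 ≈ 0.535574.
That is a change of -46.44%.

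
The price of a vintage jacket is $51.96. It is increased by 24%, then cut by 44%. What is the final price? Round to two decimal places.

$36.08

Each change multiplies by a factor: 1.24 × 0.56 = 0.6944.
$51.96 × 0.6944 = $36.081024 ≈ $36.08.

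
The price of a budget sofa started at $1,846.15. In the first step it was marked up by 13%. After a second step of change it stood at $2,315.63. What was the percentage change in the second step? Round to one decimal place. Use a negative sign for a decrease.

11.0%

After the first step: $1,846.15 × 1.13 = $2086.1495.
Second-step multiplier: $2,315.63 ÷ $2086.1495 ≈ 1.11.
That is a change of 11.0%.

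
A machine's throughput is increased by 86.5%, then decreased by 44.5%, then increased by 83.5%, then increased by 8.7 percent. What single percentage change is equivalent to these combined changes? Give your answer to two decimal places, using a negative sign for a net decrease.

The combined multiplier is 1.865 × 0.555 × 1.835 × 1.087 = 2.064607173375.
That corresponds to an increase of 106.46%.

106.46%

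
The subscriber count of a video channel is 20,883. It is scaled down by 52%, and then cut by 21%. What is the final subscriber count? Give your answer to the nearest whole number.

52% decrease: 20,883 × 0.48 = 10023.84.
Apply the 21% decrease: 10023.84 × 0.79 = 7918.8336 ≈ 7,919.

7,919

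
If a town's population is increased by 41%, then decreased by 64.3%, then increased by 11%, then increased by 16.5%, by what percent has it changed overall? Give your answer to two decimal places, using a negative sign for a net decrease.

A 41% increase multiplies by 1.41.
Then a 64.3% decrease: 1.41 × 0.357 = 0.50337.
Then an 11% increase: 0.50337 × 1.11 = 0.5587407.
Then a 16.5% increase: 0.5587407 × 1.165 = 0.6509329155.
Overall factor 0.6509329155, i.e. -34.91%.

-34.91%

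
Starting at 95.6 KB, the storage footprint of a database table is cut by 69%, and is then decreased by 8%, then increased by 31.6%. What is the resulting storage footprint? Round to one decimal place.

35.9 KB

Each change multiplies by a factor: 0.31 × 0.92 × 1.316 = 0.3753232.
95.6 × 0.3753232 = 35.88089792 ≈ 35.9.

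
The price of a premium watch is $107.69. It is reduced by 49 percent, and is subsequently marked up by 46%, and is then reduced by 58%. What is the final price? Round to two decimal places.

$33.68

49% decrease: $107.69 × 0.51 = $54.9219.
Apply the 46% increase: $54.9219 × 1.46 = $80.185974.
After the 58% decrease: $80.185974 × 0.42 = $33.67810908 ≈ $33.68.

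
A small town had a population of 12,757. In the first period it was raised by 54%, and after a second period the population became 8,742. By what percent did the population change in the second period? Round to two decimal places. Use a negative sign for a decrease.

After the first period: 12,757 × 1.54 = 19645.78.
Second-period multiplier: 8,742 ÷ 19645.78 ≈ 0.444981.
That is a change of -55.50%.

-55.50%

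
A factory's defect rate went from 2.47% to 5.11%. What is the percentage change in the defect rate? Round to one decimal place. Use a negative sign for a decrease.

106.9%

The change is 5.11 − 2.47 = 2.64 percentage points.
Relative to the original 2.47%, that is 2.64 ÷ 2.47 ≈ 106.9%.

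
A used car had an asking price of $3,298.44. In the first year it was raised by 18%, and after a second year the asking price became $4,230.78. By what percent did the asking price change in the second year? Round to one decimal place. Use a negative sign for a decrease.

8.7%

After the first year: $3,298.44 × 1.18 = $3892.1592.
Second-year multiplier: $4,230.78 ÷ $3892.1592 ≈ 1.087.
That is a change of 8.7%.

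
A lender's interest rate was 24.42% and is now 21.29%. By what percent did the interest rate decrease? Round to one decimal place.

The change is 21.29 − 24.42 = -3.13 percentage points.
Relative to the original 24.42%, that is -3.13 ÷ 24.42 ≈ -12.8%.
So the interest rate fell by 12.8%.

12.8%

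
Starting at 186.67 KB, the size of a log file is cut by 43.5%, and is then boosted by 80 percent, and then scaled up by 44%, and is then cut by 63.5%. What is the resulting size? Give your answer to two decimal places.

99.78 KB

After the 43.5% decrease: 186.67 × 0.565 = 105.46855.
Apply the 80% increase: 105.46855 × 1.8 = 189.84339.
44% increase: 189.84339 × 1.44 = 273.3744816.
After the 63.5% decrease: 273.3744816 × 0.365 = 99.781685784 ≈ 99.78.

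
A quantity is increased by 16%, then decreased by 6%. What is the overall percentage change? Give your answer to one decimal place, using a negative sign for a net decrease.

9.0%

The combined multiplier is 1.16 × 0.94 = 1.0904.
That corresponds to an increase of 9.0%.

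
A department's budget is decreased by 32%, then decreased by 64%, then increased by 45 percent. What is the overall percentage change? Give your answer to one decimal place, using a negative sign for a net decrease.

-64.5%

The combined multiplier is 0.68 × 0.36 × 1.45 = 0.35496.
That corresponds to a decrease of 64.5%.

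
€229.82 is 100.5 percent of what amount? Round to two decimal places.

€228.68

€229.82 ÷ 1.005 ≈ €228.68.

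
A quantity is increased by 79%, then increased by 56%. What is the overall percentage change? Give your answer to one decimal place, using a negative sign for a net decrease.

The combined multiplier is 1.79 × 1.56 = 2.7924.
That corresponds to an increase of 179.2%.

179.2%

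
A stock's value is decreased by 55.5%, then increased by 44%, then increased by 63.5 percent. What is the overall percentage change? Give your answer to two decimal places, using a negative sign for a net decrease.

The combined multiplier is 0.445 × 1.44 × 1.635 = 1.047708.
That corresponds to an increase of 4.77%.

4.77%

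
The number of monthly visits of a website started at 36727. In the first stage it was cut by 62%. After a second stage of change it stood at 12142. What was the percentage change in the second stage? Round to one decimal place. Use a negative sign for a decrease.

-13.0%

After the first stage: 36727 × 0.38 = 13956.26.
Second-stage multiplier: 12142 ÷ 13956.26 ≈ 0.87.
That is a change of -13.0%.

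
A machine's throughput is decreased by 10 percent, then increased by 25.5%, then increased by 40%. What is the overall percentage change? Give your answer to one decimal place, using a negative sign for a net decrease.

58.1%

The combined multiplier is 0.9 × 1.255 × 1.4 = 1.5813.
That corresponds to an increase of 58.1%.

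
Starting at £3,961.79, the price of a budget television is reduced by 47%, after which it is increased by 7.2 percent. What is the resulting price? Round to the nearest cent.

£2,250.93

Apply the 47% decrease: £3,961.79 × 0.53 = £2099.7487.
After the 7.2% increase: £2099.7487 × 1.072 = £2250.9306064 ≈ £2,250.93.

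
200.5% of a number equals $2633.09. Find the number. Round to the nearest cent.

$2633.09 ÷ 2.005 ≈ $1313.26.

$1313.26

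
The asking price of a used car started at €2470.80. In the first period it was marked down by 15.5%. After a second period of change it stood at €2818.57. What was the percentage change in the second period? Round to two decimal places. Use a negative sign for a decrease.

After the first period: €2470.80 × 0.845 = €2087.826.
Second-period multiplier: €2818.57 ÷ €2087.826 ≈ 1.350002.
That is a change of 35.00%.

35.00%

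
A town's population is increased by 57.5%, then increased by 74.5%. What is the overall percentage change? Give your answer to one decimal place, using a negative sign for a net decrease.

174.8%

A 57.5% increase multiplies by 1.575.
Then a 74.5% increase: 1.575 × 1.745 = 2.748375.
Overall factor 2.748375, i.e. 174.8%.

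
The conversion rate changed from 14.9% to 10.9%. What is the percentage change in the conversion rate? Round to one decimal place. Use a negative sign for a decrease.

-26.8%

The change is 10.9 − 14.9 = -4.0 percentage points.
Relative to the original 14.9%, that is -4.0 ÷ 14.9 ≈ -26.8%.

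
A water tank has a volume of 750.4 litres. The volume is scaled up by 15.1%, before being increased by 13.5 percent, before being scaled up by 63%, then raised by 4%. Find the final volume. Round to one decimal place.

Each change multiplies by a factor: 1.151 × 1.135 × 1.63 × 1.04 = 2.214583852.
750.4 × 2.214583852 = 1661.8237225408 ≈ 1661.8.

1661.8 litres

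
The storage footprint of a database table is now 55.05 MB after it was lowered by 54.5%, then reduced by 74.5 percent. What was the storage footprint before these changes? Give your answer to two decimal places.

Undoing the 74.5% decrease: 55.05 ÷ 0.255 ≈ 215.882353.
Undoing the 54.5% decrease: 215.882353 ÷ 0.455 ≈ 474.47 MB.

474.47 MB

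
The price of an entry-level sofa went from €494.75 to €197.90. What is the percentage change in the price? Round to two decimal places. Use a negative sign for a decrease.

Change: €197.90 − €494.75 = -€296.85.
Relative to the original: -€296.85 ÷ €494.75 = -60.00%.

-60.00%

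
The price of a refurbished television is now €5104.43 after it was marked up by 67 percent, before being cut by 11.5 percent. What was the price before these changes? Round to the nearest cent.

Undoing the 11.5% decrease: €5104.43 ÷ 0.885 ≈ €5767.717514.
Undoing the 67% increase: €5767.717514 ÷ 1.67 ≈ €3453.72.

€3453.72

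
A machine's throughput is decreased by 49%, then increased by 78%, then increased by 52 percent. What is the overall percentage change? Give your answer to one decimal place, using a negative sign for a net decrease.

38.0%

The combined multiplier is 0.51 × 1.78 × 1.52 = 1.379856.
That corresponds to an increase of 38.0%.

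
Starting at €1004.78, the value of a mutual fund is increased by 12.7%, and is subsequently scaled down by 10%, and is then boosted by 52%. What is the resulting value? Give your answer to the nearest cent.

€1549.11

Each change multiplies by a factor: 1.127 × 0.9 × 1.52 = 1.541736.
€1004.78 × 1.541736 = €1549.10549808 ≈ €1549.11.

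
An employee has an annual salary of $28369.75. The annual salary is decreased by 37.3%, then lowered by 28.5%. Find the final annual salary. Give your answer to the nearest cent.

$12718.30

37.3% decrease: $28369.75 × 0.627 = $17787.83325.
Apply the 28.5% decrease: $17787.83325 × 0.715 = $12718.30077375 ≈ $12718.30.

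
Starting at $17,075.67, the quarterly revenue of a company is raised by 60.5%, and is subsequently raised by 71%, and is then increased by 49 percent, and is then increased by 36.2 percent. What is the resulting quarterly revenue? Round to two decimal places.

$95,106.95

Each change multiplies by a factor: 1.605 × 1.71 × 1.49 × 1.362 = 5.569734879.
$17,075.67 × 5.569734879 = $95106.95478129393 ≈ $95,106.95.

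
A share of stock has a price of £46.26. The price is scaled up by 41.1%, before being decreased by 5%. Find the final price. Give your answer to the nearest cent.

Each change multiplies by a factor: 1.411 × 0.95 = 1.34045.
£46.26 × 1.34045 = £62.009217 ≈ £62.01.

£62.01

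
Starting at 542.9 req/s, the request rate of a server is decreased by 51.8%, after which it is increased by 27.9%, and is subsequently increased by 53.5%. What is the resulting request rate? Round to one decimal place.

51.8% decrease: 542.9 × 0.482 = 261.6778.
27.9% increase: 261.6778 × 1.279 = 334.6859062.
Apply the 53.5% increase: 334.6859062 × 1.535 = 513.742866017 ≈ 513.7.

513.7 req/s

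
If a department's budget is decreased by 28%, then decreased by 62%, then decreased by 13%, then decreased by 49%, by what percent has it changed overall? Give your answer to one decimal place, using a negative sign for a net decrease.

The combined multiplier is 0.72 × 0.38 × 0.87 × 0.51 = 0.12139632.
That corresponds to a decrease of 87.9%.

-87.9%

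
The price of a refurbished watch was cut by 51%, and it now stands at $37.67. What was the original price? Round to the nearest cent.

The overall multiplier applied was 0.49.
So the original price was $37.67 ÷ 0.49 ≈ $76.88.

$76.88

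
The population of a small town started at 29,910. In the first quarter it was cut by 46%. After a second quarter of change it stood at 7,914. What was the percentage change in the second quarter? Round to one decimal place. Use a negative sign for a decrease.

After the first quarter: 29,910 × 0.54 = 16151.4.
Second-quarter multiplier: 7,914 ÷ 16151.4 ≈ 0.48999.
That is a change of -51.0%.

-51.0%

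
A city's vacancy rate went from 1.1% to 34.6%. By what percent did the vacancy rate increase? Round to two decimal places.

3045.45%

The change is 34.6 − 1.1 = 33.5 percentage points.
Relative to the original 1.1%, that is 33.5 ÷ 1.1 ≈ 3045.45%.
So the vacancy rate rose by 3045.45%.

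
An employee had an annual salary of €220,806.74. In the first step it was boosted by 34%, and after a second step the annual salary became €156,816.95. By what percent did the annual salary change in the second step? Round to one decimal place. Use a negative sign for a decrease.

-47.0%

After the first step: €220,806.74 × 1.34 = €295881.0316.
Second-step multiplier: €156,816.95 ÷ €295881.0316 ≈ 0.53.
That is a change of -47.0%.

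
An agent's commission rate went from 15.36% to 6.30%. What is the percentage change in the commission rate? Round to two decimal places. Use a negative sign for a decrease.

The change is 6.30 − 15.36 = -9.06 percentage points.
Relative to the original 15.36%, that is -9.06 ÷ 15.36 ≈ -58.98%.

-58.98%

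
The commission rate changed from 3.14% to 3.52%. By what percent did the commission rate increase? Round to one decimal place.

12.1%

The change is 3.52 − 3.14 = 0.38 percentage points.
Relative to the original 3.14%, that is 0.38 ÷ 3.14 ≈ 12.1%.
So the commission rate rose by 12.1%.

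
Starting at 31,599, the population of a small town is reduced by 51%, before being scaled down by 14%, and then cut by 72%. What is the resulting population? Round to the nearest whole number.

51% decrease: 31,599 × 0.49 = 15483.51.
Apply the 14% decrease: 15483.51 × 0.86 = 13315.8186.
After the 72% decrease: 13315.8186 × 0.28 = 3728.429208 ≈ 3,728.

3,728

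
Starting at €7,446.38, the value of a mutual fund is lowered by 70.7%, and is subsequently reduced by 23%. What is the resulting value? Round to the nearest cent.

€1,679.98

Apply the 70.7% decrease: €7,446.38 × 0.293 = €2181.78934.
Apply the 23% decrease: €2181.78934 × 0.77 = €1679.9777918 ≈ €1,679.98.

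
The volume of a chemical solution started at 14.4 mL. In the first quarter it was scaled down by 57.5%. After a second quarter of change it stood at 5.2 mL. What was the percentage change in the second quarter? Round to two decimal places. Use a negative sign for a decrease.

-15.03%

After the first quarter: 14.4 × 0.425 = 6.12.
Second-quarter multiplier: 5.2 ÷ 6.12 ≈ 0.849673.
That is a change of -15.03%.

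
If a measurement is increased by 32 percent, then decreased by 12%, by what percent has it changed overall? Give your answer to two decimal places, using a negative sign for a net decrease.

The combined multiplier is 1.32 × 0.88 = 1.1616.
That corresponds to an increase of 16.16%.

16.16%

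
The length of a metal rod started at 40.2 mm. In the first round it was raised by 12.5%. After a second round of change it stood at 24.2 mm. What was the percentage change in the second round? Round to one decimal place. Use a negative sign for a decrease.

After the first round: 40.2 × 1.125 = 45.225.
Second-round multiplier: 24.2 ÷ 45.225 ≈ 0.5351.
That is a change of -46.5%.

-46.5%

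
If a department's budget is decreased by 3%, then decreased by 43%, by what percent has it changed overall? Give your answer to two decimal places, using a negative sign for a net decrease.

A 3% decrease multiplies by 0.97.
Then a 43% decrease: 0.97 × 0.57 = 0.5529.
Overall factor 0.5529, i.e. -44.71%.

-44.71%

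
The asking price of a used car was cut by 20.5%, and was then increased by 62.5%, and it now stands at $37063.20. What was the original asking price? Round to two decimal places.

The overall multiplier applied was 0.795 × 1.625 = 1.291875.
So the original asking price was $37063.20 ÷ 1.291875 ≈ $28689.46.

$28689.46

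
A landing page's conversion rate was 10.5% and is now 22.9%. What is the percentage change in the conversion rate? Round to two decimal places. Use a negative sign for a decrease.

The change is 22.9 − 10.5 = 12.4 percentage points.
Relative to the original 10.5%, that is 12.4 ÷ 10.5 ≈ 118.10%.

118.10%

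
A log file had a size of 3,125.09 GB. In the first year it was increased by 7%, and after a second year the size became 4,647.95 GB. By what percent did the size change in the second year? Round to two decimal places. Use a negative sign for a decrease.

After the first year: 3,125.09 × 1.07 = 3343.8463.
Second-year multiplier: 4,647.95 ÷ 3343.8463 ≈ 1.390001.
That is a change of 39.00%.

39.00%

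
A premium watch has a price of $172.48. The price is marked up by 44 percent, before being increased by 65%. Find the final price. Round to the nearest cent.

Apply the 44% increase: $172.48 × 1.44 = $248.3712.
65% increase: $248.3712 × 1.65 = $409.81248 ≈ $409.81.

$409.81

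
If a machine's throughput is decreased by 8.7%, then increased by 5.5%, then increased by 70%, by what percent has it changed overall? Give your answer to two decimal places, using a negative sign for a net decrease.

An 8.7% decrease multiplies by 0.913.
Then a 5.5% increase: 0.913 × 1.055 = 0.963215.
Then a 70% increase: 0.963215 × 1.7 = 1.6374655.
Overall factor 1.6374655, i.e. 63.75%.

63.75%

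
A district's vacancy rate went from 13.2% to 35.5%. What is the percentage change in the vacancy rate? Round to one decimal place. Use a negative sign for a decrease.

The change is 35.5 − 13.2 = 22.3 percentage points.
Relative to the original 13.2%, that is 22.3 ÷ 13.2 ≈ 168.9%.

168.9%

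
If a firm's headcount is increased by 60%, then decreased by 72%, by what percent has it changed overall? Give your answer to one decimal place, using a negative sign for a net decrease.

The combined multiplier is 1.6 × 0.28 = 0.448.
That corresponds to a decrease of 55.2%.

-55.2%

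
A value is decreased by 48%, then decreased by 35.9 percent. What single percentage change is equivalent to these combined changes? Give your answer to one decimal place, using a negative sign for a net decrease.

A 48% decrease multiplies by 0.52.
Then a 35.9% decrease: 0.52 × 0.641 = 0.33332.
Overall factor 0.33332, i.e. -66.7%.

-66.7%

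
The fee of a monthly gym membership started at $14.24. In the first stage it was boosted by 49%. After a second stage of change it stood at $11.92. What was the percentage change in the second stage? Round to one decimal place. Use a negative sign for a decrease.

-43.8%

After the first stage: $14.24 × 1.49 = $21.2176.
Second-stage multiplier: $11.92 ÷ $21.2176 ≈ 0.5618.
That is a change of -43.8%.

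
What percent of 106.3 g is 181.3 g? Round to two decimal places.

170.56%

181.3 g ÷ 106.3 g ≈ 170.56%.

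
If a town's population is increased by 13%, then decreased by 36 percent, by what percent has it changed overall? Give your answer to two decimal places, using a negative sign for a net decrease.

The combined multiplier is 1.13 × 0.64 = 0.7232.
That corresponds to a decrease of 27.68%.

-27.68%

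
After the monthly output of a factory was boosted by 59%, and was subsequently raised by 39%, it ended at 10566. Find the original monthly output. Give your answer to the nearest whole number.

The overall multiplier applied was 1.59 × 1.39 = 2.2101.
So the original monthly output was 10566 ÷ 2.2101 ≈ 4781.

4781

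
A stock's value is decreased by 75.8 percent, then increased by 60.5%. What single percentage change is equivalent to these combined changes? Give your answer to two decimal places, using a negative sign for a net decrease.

The combined multiplier is 0.242 × 1.605 = 0.38841.
That corresponds to a decrease of 61.16%.

-61.16%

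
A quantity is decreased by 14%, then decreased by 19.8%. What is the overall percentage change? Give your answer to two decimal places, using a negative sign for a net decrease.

-31.03%

The combined multiplier is 0.86 × 0.802 = 0.68972.
That corresponds to a decrease of 31.03%.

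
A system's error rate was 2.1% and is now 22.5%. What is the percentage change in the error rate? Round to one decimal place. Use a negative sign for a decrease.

The change is 22.5 − 2.1 = 20.4 percentage points.
Relative to the original 2.1%, that is 20.4 ÷ 2.1 ≈ 971.4%.

971.4%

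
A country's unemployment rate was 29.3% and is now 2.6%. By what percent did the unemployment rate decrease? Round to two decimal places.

The change is 2.6 − 29.3 = -26.7 percentage points.
Relative to the original 29.3%, that is -26.7 ÷ 29.3 ≈ -91.13%.
So the unemployment rate fell by 91.13%.

91.13%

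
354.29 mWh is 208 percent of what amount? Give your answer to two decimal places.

170.33 mWh

354.29 mWh ÷ 2.08 ≈ 170.33 mWh.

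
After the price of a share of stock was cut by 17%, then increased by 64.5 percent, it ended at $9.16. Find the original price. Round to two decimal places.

$6.71

The overall multiplier applied was 0.83 × 1.645 = 1.36535.
So the original price was $9.16 ÷ 1.36535 ≈ $6.71.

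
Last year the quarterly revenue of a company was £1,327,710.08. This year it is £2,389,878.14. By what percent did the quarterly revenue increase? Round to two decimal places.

80.00%

Change: £2,389,878.14 − £1,327,710.08 = £1,062,168.06.
Relative to the original: £1,062,168.06 ÷ £1,327,710.08 ≈ 80.00%.
So the quarterly revenue increased by 80.00%.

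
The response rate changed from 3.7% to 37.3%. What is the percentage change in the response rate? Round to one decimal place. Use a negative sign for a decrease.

The change is 37.3 − 3.7 = 33.6 percentage points.
Relative to the original 3.7%, that is 33.6 ÷ 3.7 ≈ 908.1%.

908.1%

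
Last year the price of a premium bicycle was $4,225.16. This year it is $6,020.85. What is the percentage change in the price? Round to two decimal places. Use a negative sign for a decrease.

Change: $6,020.85 − $4,225.16 = $1,795.69.
Relative to the original: $1,795.69 ÷ $4,225.16 ≈ 42.50%.

42.50%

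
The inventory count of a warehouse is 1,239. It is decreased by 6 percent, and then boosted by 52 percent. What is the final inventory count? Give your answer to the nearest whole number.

Apply the 6% decrease: 1,239 × 0.94 = 1164.66.
52% increase: 1164.66 × 1.52 = 1770.2832 ≈ 1,770.

1,770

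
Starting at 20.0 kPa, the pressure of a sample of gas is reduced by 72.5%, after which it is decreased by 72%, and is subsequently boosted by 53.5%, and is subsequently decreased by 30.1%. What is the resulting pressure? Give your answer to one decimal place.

1.7 kPa

72.5% decrease: 20.0 × 0.275 = 5.5.
72% decrease: 5.5 × 0.28 = 1.54.
After the 53.5% increase: 1.54 × 1.535 = 2.3639.
Apply the 30.1% decrease: 2.3639 × 0.699 = 1.6523661 ≈ 1.7.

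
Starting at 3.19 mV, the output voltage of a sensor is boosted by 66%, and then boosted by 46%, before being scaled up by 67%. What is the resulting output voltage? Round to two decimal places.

After the 66% increase: 3.19 × 1.66 = 5.2954.
Apply the 46% increase: 5.2954 × 1.46 = 7.731284.
Apply the 67% increase: 7.731284 × 1.67 = 12.91124428 ≈ 12.91.

12.91 mV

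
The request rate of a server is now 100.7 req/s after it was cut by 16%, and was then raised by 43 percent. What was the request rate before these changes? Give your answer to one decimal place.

83.8 req/s

The overall multiplier applied was 0.84 × 1.43 = 1.2012.
So the original request rate was 100.7 ÷ 1.2012 ≈ 83.8 req/s.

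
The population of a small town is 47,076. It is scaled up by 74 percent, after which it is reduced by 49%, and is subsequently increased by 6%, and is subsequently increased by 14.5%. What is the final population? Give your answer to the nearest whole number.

Each change multiplies by a factor: 1.74 × 0.51 × 1.06 × 1.145 = 1.07703738.
47,076 × 1.07703738 = 50702.61170088 ≈ 50,703.

50,703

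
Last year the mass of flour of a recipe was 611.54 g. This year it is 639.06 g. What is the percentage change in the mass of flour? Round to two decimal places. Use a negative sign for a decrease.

4.50%

Change: 639.06 − 611.54 = 27.52.
Relative to the original: 27.52 ÷ 611.54 ≈ 4.50%.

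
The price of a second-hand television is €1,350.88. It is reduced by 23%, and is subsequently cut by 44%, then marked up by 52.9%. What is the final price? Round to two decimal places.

€890.64

Apply the 23% decrease: €1,350.88 × 0.77 = €1040.1776.
Apply the 44% decrease: €1040.1776 × 0.56 = €582.499456.
After the 52.9% increase: €582.499456 × 1.529 = €890.641668224 ≈ €890.64.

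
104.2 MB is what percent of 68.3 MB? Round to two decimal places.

152.56%

104.2 MB ÷ 68.3 MB ≈ 152.56%.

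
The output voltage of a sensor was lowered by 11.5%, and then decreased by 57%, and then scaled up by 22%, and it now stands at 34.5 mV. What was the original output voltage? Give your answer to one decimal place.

Undoing the 22% increase: 34.5 ÷ 1.22 ≈ 28.278689.
Undoing the 57% decrease: 28.278689 ÷ 0.43 ≈ 65.764393.
Undoing the 11.5% decrease: 65.764393 ÷ 0.885 ≈ 74.3 mV.

74.3 mV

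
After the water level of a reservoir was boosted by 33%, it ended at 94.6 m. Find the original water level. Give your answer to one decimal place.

The overall multiplier applied was 1.33.
So the original water level was 94.6 ÷ 1.33 ≈ 71.1 m.

71.1 m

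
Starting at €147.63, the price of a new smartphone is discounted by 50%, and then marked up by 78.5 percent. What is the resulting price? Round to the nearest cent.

50% decrease: €147.63 × 0.5 = €73.815.
After the 78.5% increase: €73.815 × 1.785 = €131.759775 ≈ €131.76.

€131.76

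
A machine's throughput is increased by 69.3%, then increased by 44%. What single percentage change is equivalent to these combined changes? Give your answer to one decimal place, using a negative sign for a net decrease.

A 69.3% increase multiplies by 1.693.
Then a 44% increase: 1.693 × 1.44 = 2.43792.
Overall factor 2.43792, i.e. 143.8%.

143.8%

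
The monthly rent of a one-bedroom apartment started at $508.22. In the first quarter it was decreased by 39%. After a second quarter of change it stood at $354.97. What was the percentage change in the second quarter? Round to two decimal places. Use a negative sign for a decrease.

After the first quarter: $508.22 × 0.61 = $310.0142.
Second-quarter multiplier: $354.97 ÷ $310.0142 ≈ 1.145012.
That is a change of 14.50%.

14.50%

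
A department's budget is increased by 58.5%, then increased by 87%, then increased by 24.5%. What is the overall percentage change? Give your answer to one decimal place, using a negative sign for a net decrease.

The combined multiplier is 1.585 × 1.87 × 1.245 = 3.69011775.
That corresponds to an increase of 269.0%.

269.0%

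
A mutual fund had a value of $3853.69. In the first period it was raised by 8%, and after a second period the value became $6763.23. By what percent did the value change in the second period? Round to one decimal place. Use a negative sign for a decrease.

62.5%

After the first period: $3853.69 × 1.08 = $4161.9852.
Second-period multiplier: $6763.23 ÷ $4161.9852 ≈ 1.625.
That is a change of 62.5%.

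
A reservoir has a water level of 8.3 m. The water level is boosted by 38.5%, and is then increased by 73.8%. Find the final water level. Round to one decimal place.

20.0 m

Each change multiplies by a factor: 1.385 × 1.738 = 2.40713.
8.3 × 2.40713 = 19.979179 ≈ 20.0.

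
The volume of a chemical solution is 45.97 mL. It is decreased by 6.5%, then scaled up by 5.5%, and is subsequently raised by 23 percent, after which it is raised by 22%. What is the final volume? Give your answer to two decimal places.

Each change multiplies by a factor: 0.935 × 1.055 × 1.23 × 1.22 = 1.480229355.
45.97 × 1.480229355 = 68.04614344935 ≈ 68.05.

68.05 mL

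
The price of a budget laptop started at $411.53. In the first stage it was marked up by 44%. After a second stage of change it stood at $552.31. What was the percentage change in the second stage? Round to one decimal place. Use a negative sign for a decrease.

-6.8%

After the first stage: $411.53 × 1.44 = $592.6032.
Second-stage multiplier: $552.31 ÷ $592.6032 ≈ 0.93201.
That is a change of -6.8%.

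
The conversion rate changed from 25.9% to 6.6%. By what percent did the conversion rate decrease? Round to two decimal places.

The change is 6.6 − 25.9 = -19.3 percentage points.
Relative to the original 25.9%, that is -19.3 ÷ 25.9 ≈ -74.52%.
So the conversion rate fell by 74.52%.

74.52%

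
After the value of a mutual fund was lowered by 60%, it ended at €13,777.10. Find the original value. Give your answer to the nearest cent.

€34,442.75

The overall multiplier applied was 0.4.
So the original value was €13,777.10 ÷ 0.4 = €34,442.75.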